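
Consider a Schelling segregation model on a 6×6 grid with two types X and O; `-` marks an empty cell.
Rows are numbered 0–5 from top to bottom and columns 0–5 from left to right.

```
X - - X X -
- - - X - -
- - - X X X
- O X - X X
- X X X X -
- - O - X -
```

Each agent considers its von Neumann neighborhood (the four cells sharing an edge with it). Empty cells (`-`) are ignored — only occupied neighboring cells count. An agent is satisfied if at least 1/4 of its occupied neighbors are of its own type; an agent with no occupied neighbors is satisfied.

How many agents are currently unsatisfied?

2

Row 0: (0,0)X 0/0 satisfied · (0,3)X 2/2 satisfied · (0,4)X 1/1 satisfied
Row 1: (1,3)X 2/2 satisfied
Row 2: (2,3)X 2/2 satisfied · (2,4)X 3/3 satisfied · (2,5)X 2/2 satisfied
Row 3: (3,1)O 0/2 not · (3,2)X 1/2 satisfied · (3,4)X 3/3 satisfied · (3,5)X 2/2 satisfied
Row 4: (4,1)X 1/2 satisfied · (4,2)X 3/4 satisfied · (4,3)X 2/2 satisfied · (4,4)X 3/3 satisfied
Row 5: (5,2)O 0/1 not · (5,4)X 1/1 satisfied
Unsatisfied: (3,1), (5,2) — 2 in total.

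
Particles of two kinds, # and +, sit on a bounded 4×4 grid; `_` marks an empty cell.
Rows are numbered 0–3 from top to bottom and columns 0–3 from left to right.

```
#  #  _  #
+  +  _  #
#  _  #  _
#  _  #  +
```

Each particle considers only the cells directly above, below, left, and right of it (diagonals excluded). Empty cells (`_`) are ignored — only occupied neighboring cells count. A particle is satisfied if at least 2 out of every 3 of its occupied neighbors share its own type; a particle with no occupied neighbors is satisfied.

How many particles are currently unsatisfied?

7

Row 0: (0,0)# 1/2 not · (0,1)# 1/2 not · (0,3)# 1/1 satisfied
Row 1: (1,0)+ 1/3 not · (1,1)+ 1/2 not · (1,3)# 1/1 satisfied
Row 2: (2,0)# 1/2 not · (2,2)# 1/1 satisfied
Row 3: (3,0)# 1/1 satisfied · (3,2)# 1/2 not · (3,3)+ 0/1 not
Unsatisfied: (0,0), (0,1), (1,0), (1,1), (2,0), (3,2), (3,3) — 7 in total.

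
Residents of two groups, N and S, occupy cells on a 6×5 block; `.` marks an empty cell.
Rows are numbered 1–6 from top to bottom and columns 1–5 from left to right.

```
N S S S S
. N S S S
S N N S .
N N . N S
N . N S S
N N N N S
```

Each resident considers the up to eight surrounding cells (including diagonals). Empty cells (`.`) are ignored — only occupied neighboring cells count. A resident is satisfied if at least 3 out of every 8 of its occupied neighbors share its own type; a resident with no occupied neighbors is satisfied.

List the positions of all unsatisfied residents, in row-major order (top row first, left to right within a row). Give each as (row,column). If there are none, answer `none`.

Row 1: (1,1)N 1/2 satisfied · (1,2)S 2/4 satisfied · (1,3)S 4/5 satisfied · (1,4)S 5/5 satisfied · (1,5)S 3/3 satisfied
Row 2: (2,2)N 3/7 satisfied · (2,3)S 5/8 satisfied · (2,4)S 6/7 satisfied · (2,5)S 4/4 satisfied
Row 3: (3,1)S 0/4 not · (3,2)N 4/6 satisfied · (3,3)N 4/7 satisfied · (3,4)S 4/6 satisfied
Row 4: (4,1)N 3/4 satisfied · (4,2)N 5/6 satisfied · (4,4)N 2/6 not · (4,5)S 3/4 satisfied
Row 5: (5,1)N 4/4 satisfied · (5,3)N 5/6 satisfied · (5,4)S 3/7 satisfied · (5,5)S 3/5 satisfied
Row 6: (6,1)N 2/2 satisfied · (6,2)N 4/4 satisfied · (6,3)N 3/4 satisfied · (6,4)N 2/5 satisfied · (6,5)S 2/3 satisfied

(3,1), (4,4)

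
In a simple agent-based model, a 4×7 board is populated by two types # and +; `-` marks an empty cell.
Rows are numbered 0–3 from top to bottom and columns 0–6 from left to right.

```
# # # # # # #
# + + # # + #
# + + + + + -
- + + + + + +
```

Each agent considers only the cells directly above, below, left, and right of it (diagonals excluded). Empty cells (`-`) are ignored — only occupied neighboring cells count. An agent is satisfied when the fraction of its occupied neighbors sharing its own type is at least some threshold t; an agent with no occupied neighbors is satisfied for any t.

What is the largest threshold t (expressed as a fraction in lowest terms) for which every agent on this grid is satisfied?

1/4

(0,0)# 2/2
(0,1)# 2/3
(0,2)# 2/3
(0,3)# 3/3
(0,4)# 3/3
(0,5)# 2/3
(0,6)# 2/2
(1,0)# 2/3
(1,1)+ 2/4
(1,2)+ 2/4
(1,3)# 2/4
(1,4)# 2/4
(1,5)+ 1/4
(1,6)# 1/2
(2,0)# 1/2
(2,1)+ 3/4
(2,2)+ 4/4
(2,3)+ 3/4
(2,4)+ 3/4
(2,5)+ 3/3
(3,1)+ 2/2
(3,2)+ 3/3
(3,3)+ 3/3
(3,4)+ 3/3
(3,5)+ 3/3
(3,6)+ 1/1
The smallest same-type fraction is 1/4 at (1,5), which reduces to 1/4. Any threshold above that leaves this agent unsatisfied.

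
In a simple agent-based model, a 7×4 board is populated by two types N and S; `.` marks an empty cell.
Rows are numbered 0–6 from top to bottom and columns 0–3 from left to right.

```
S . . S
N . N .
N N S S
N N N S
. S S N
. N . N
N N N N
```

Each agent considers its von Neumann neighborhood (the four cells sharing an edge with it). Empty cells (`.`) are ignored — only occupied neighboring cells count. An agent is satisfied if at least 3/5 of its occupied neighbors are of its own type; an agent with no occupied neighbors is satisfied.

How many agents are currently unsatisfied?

(0,0)S 0/1 not
(0,3)S 0/0 satisfied
(1,0)N 1/2 not
(1,2)N 0/1 not
(2,0)N 3/3 satisfied
(2,1)N 2/3 satisfied
(2,2)S 1/4 not
(2,3)S 2/2 satisfied
(3,0)N 2/2 satisfied
(3,1)N 3/4 satisfied
(3,2)N 1/4 not
(3,3)S 1/3 not
(4,1)S 1/3 not
(4,2)S 1/3 not
(4,3)N 1/3 not
(5,1)N 1/2 not
(5,3)N 2/2 satisfied
(6,0)N 1/1 satisfied
(6,1)N 3/3 satisfied
(6,2)N 2/2 satisfied
(6,3)N 2/2 satisfied
Unsatisfied: (0,0), (1,0), (1,2), (2,2), (3,2), (3,3), (4,1), (4,2), (4,3), (5,1) — 10 in total.

10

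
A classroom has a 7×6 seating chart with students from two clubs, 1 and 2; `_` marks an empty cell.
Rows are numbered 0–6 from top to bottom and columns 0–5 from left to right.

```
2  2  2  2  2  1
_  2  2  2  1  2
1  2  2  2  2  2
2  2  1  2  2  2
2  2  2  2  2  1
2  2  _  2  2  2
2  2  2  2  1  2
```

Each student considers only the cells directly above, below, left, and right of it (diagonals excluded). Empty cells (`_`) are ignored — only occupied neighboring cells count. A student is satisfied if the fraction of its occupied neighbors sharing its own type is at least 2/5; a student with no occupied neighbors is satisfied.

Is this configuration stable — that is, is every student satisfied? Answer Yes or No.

Row 0: (0,0)2 1/1 ✓ · (0,1)2 3/3 ✓ · (0,2)2 3/3 ✓ · (0,3)2 3/3 ✓ · (0,4)2 1/3 ✗ · (0,5)1 0/2 ✗
Row 1: (1,1)2 3/3 ✓ · (1,2)2 4/4 ✓ · (1,3)2 3/4 ✓ · (1,4)1 0/4 ✗ · (1,5)2 1/3 ✗
Row 2: (2,0)1 0/2 ✗ · (2,1)2 3/4 ✓ · (2,2)2 3/4 ✓ · (2,3)2 4/4 ✓ · (2,4)2 3/4 ✓ · (2,5)2 3/3 ✓
Row 3: (3,0)2 2/3 ✓ · (3,1)2 3/4 ✓ · (3,2)1 0/4 ✗ · (3,3)2 3/4 ✓ · (3,4)2 4/4 ✓ · (3,5)2 2/3 ✓
Row 4: (4,0)2 3/3 ✓ · (4,1)2 4/4 ✓ · (4,2)2 2/3 ✓ · (4,3)2 4/4 ✓ · (4,4)2 3/4 ✓ · (4,5)1 0/3 ✗
Row 5: (5,0)2 3/3 ✓ · (5,1)2 3/3 ✓ · (5,3)2 3/3 ✓ · (5,4)2 3/4 ✓ · (5,5)2 2/3 ✓
Row 6: (6,0)2 2/2 ✓ · (6,1)2 3/3 ✓ · (6,2)2 2/2 ✓ · (6,3)2 2/3 ✓ · (6,4)1 0/3 ✗ · (6,5)2 1/2 ✓
For instance (0,4) has only 1/3 same-type neighbors, below 2/5.

No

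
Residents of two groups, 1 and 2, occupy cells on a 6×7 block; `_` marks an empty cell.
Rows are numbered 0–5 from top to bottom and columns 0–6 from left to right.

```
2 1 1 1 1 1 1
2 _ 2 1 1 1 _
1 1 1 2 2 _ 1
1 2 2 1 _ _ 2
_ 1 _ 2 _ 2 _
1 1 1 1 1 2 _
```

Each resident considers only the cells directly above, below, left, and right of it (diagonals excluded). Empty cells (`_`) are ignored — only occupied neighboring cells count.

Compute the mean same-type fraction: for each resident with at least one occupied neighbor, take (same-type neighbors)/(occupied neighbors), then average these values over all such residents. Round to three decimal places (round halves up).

0.563

(0,0)2 1/2
(0,1)1 1/2
(0,2)1 2/3
(0,3)1 3/3
(0,4)1 3/3
(0,5)1 3/3
(0,6)1 1/1
(1,0)2 1/2
(1,2)2 0/3
(1,3)1 2/4
(1,4)1 3/4
(1,5)1 2/2
(2,0)1 2/3
(2,1)1 2/3
(2,2)1 1/4
(2,3)2 1/4
(2,4)2 1/2
(2,6)1 0/1
(3,0)1 1/2
(3,1)2 1/4
(3,2)2 1/3
(3,3)1 0/3
(3,6)2 0/1
(4,1)1 1/2
(4,3)2 0/2
(4,5)2 1/1
(5,0)1 1/1
(5,1)1 3/3
(5,2)1 2/2
(5,3)1 2/3
(5,4)1 1/2
(5,5)2 1/2
Sum over 32 residents: 1/2 + 1/2 + 2/3 + 3/3 + 3/3 + 3/3 + 1/1 + 1/2 + 0/3 + 2/4 + 3/4 + 2/2 + 2/3 + 2/3 + 1/4 + 1/4 + 1/2 + 0/1 + 1/2 + 1/4 + 1/3 + 0/3 + 0/1 + 1/2 + 0/2 + 1/1 + 1/1 + 3/3 + 2/2 + 2/3 + 1/2 + 1/2 = 18; mean = 18 ÷ 32 = 9/16 = 0.5625 → 0.563.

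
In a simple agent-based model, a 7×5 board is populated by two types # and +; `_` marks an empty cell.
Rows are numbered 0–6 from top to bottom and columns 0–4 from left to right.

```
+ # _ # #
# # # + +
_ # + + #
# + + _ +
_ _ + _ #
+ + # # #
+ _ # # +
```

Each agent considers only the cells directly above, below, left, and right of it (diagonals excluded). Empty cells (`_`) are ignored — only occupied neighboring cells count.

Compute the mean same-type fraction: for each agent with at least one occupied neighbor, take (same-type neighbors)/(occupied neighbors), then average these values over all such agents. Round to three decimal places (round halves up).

0.512

(0,0)+ 0/2
(0,1)# 1/2
(0,3)# 1/2
(0,4)# 1/2
(1,0)# 1/2
(1,1)# 4/4
(1,2)# 1/3
(1,3)+ 2/4
(1,4)+ 1/3
(2,1)# 1/3
(2,2)+ 2/4
(2,3)+ 2/3
(2,4)# 0/3
(3,0)# 0/1
(3,1)+ 1/3
(3,2)+ 3/3
(3,4)+ 0/2
(4,2)+ 1/2
(4,4)# 1/2
(5,0)+ 2/2
(5,1)+ 1/2
(5,2)# 2/4
(5,3)# 3/3
(5,4)# 2/3
(6,0)+ 1/1
(6,2)# 2/2
(6,3)# 2/3
(6,4)+ 0/2
Sum over 28 agents: 0/2 + 1/2 + 1/2 + 1/2 + 1/2 + 4/4 + 1/3 + 2/4 + 1/3 + 1/3 + 2/4 + 2/3 + 0/3 + 0/1 + 1/3 + 3/3 + 0/2 + 1/2 + 1/2 + 2/2 + 1/2 + 2/4 + 3/3 + 2/3 + 1/1 + 2/2 + 2/3 + 0/2 = 43/3; mean = 43/3 ÷ 28 = 43/84 = 0.511904… → 0.512.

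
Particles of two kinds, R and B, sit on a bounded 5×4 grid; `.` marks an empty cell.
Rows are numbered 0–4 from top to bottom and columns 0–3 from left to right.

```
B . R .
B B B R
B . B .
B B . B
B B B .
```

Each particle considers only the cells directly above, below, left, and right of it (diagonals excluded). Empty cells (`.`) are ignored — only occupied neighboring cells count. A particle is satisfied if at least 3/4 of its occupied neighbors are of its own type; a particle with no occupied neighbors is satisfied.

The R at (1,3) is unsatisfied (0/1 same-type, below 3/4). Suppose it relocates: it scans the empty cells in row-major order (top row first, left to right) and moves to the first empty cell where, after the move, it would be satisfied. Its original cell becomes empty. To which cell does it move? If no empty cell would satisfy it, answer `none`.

(0,3)

Vacating (1,3). Empty cells in order:
  (0,1): 1/3 same-type → still unsatisfied.
  (0,3): 1/1 same-type → satisfied — stop here.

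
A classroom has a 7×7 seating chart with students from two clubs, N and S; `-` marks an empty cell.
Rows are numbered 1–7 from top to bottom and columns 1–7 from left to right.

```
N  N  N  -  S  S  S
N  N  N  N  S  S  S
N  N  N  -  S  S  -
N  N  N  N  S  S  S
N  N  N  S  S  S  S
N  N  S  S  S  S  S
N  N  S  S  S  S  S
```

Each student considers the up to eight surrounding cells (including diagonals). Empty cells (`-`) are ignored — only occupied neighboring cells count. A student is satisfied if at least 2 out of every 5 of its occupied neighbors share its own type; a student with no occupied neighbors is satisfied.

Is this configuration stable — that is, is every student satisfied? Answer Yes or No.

Row 1: (1,1)N 3/3 ✓ · (1,2)N 5/5 ✓ · (1,3)N 4/4 ✓ · (1,5)S 3/4 ✓ · (1,6)S 5/5 ✓ · (1,7)S 3/3 ✓
Row 2: (2,1)N 5/5 ✓ · (2,2)N 8/8 ✓ · (2,3)N 6/6 ✓ · (2,4)N 3/6 ✓ · (2,5)S 5/6 ✓ · (2,6)S 7/7 ✓ · (2,7)S 4/4 ✓
Row 3: (3,1)N 5/5 ✓ · (3,2)N 8/8 ✓ · (3,3)N 7/7 ✓ · (3,5)S 5/7 ✓ · (3,6)S 7/7 ✓
Row 4: (4,1)N 5/5 ✓ · (4,2)N 8/8 ✓ · (4,3)N 6/7 ✓ · (4,4)N 3/7 ✓ · (4,5)S 6/7 ✓ · (4,6)S 7/7 ✓ · (4,7)S 4/4 ✓
Row 5: (5,1)N 5/5 ✓ · (5,2)N 7/8 ✓ · (5,3)N 5/8 ✓ · (5,4)S 5/8 ✓ · (5,5)S 7/8 ✓ · (5,6)S 8/8 ✓ · (5,7)S 5/5 ✓
Row 6: (6,1)N 5/5 ✓ · (6,2)N 6/8 ✓ · (6,3)S 4/8 ✓ · (6,4)S 7/8 ✓ · (6,5)S 8/8 ✓ · (6,6)S 8/8 ✓ · (6,7)S 5/5 ✓
Row 7: (7,1)N 3/3 ✓ · (7,2)N 3/5 ✓ · (7,3)S 3/5 ✓ · (7,4)S 5/5 ✓ · (7,5)S 5/5 ✓ · (7,6)S 5/5 ✓ · (7,7)S 3/3 ✓
All meet the threshold, so the configuration is stable.

Yes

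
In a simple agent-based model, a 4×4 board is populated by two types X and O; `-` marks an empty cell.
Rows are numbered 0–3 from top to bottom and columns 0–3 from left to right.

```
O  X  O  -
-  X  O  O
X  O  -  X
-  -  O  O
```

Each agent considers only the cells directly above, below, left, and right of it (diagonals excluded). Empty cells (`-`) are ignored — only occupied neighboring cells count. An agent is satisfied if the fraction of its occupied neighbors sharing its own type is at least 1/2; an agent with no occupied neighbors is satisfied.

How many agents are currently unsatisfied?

Row 0: (0,0)O 0/1 not · (0,1)X 1/3 not · (0,2)O 1/2 satisfied
Row 1: (1,1)X 1/3 not · (1,2)O 2/3 satisfied · (1,3)O 1/2 satisfied
Row 2: (2,0)X 0/1 not · (2,1)O 0/2 not · (2,3)X 0/2 not
Row 3: (3,2)O 1/1 satisfied · (3,3)O 1/2 satisfied
Unsatisfied: (0,0), (0,1), (1,1), (2,0), (2,1), (2,3) — 6 in total.

6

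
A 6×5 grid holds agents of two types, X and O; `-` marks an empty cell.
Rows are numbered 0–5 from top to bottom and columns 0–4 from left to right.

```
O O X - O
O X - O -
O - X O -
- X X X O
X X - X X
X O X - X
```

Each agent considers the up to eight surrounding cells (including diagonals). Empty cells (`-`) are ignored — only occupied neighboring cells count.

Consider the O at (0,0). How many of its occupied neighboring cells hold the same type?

Occupied neighbors of (0,0): (0,1)=O, (1,0)=O, (1,1)=X.
Same type (O): 2 of 3.

2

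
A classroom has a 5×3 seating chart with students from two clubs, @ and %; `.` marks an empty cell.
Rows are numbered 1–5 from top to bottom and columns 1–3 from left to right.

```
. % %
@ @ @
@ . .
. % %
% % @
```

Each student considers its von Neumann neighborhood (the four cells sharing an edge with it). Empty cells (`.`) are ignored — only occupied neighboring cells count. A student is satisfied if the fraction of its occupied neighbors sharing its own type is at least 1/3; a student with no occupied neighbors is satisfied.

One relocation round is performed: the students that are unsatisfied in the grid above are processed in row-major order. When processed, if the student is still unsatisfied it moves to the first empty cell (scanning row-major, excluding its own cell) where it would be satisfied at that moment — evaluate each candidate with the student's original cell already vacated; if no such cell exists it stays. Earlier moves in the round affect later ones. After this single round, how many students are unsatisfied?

Initially unsatisfied (in order): (5,3).
  (5,3) → (1,1).
Resulting grid:
@ % %
@ @ @
@ . .
. % %
% % .
All satisfied now.

0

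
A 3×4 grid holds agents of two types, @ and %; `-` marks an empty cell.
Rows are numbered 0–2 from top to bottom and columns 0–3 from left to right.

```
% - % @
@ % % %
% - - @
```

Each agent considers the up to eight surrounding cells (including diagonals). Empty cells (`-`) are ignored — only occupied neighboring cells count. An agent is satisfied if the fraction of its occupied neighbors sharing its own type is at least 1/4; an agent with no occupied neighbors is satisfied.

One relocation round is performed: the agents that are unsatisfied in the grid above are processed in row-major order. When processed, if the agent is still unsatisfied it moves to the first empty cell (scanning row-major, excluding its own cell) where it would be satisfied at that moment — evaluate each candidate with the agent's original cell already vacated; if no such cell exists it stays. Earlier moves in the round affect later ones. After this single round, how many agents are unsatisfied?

Initially unsatisfied (in order): (0,3), (1,0), (2,3).
  (0,3) → (2,1).
  (1,0): now satisfied by earlier moves; stays.
  (2,3) → (2,2).
Resulting grid:
% - % -
@ % % %
% @ @ -
All satisfied now.

0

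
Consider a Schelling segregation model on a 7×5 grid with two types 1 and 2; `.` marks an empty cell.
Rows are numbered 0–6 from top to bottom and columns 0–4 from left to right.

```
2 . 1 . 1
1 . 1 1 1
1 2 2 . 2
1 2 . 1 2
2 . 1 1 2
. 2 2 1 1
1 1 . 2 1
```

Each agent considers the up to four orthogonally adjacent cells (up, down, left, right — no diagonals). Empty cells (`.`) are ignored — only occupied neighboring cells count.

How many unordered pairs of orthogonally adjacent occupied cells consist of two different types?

14

Scan each occupied cell's neighbors to the right and below so each pair is counted once.
Row 0: 2(0,0)–1(1,0)≠ 1(0,2)–1(1,2)= 1(0,4)–1(1,4)=  → 1/3 unlike.
Row 1: 1(1,0)–1(2,0)= 1(1,2)–1(1,3)= 1(1,2)–2(2,2)≠ 1(1,3)–1(1,4)= 1(1,4)–2(2,4)≠  → 2/5 unlike.
Row 2: 1(2,0)–2(2,1)≠ 1(2,0)–1(3,0)= 2(2,1)–2(2,2)= 2(2,1)–2(3,1)= 2(2,4)–2(3,4)=  → 1/5 unlike.
Row 3: 1(3,0)–2(3,1)≠ 1(3,0)–2(4,0)≠ 1(3,3)–2(3,4)≠ 1(3,3)–1(4,3)= 2(3,4)–2(4,4)=  → 3/5 unlike.
Row 4: 1(4,2)–1(4,3)= 1(4,2)–2(5,2)≠ 1(4,3)–2(4,4)≠ 1(4,3)–1(5,3)= 2(4,4)–1(5,4)≠  → 3/5 unlike.
Row 5: 2(5,1)–2(5,2)= 2(5,1)–1(6,1)≠ 2(5,2)–1(5,3)≠ 1(5,3)–1(5,4)= 1(5,3)–2(6,3)≠ 1(5,4)–1(6,4)=  → 3/6 unlike.
Row 6: 1(6,0)–1(6,1)= 2(6,3)–1(6,4)≠  → 1/2 unlike.
Total adjacent occupied pairs: 31; unlike-type pairs: 14.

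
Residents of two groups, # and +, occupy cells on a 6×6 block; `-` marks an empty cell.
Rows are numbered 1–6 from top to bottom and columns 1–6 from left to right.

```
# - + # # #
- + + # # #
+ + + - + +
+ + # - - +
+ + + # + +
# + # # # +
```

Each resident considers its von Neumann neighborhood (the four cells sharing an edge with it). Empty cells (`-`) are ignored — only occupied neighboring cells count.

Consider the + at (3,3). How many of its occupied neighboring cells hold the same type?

Occupied neighbors of (3,3): (2,3)=+, (4,3)=#, (3,2)=+.
Same type (+): 2 of 3.

2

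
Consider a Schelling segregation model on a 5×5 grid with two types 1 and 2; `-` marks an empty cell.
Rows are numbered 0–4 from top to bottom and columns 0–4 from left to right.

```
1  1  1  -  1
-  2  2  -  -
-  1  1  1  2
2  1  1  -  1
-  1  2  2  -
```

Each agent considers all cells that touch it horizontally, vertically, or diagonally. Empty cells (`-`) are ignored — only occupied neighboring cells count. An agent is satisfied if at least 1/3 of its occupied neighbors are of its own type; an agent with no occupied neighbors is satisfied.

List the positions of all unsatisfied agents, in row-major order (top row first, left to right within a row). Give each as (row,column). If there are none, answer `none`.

(1,1), (1,2), (2,4), (3,0), (4,2)

Row 0: (0,0)1 1/2 ✓ · (0,1)1 2/4 ✓ · (0,2)1 1/3 ✓ · (0,4)1 0/0 ✓
Row 1: (1,1)2 1/6 ✗ · (1,2)2 1/6 ✗
Row 2: (2,1)1 3/6 ✓ · (2,2)1 4/6 ✓ · (2,3)1 3/5 ✓ · (2,4)2 0/2 ✗
Row 3: (3,0)2 0/3 ✗ · (3,1)1 4/6 ✓ · (3,2)1 5/7 ✓ · (3,4)1 1/3 ✓
Row 4: (4,1)1 2/4 ✓ · (4,2)2 1/4 ✗ · (4,3)2 1/3 ✓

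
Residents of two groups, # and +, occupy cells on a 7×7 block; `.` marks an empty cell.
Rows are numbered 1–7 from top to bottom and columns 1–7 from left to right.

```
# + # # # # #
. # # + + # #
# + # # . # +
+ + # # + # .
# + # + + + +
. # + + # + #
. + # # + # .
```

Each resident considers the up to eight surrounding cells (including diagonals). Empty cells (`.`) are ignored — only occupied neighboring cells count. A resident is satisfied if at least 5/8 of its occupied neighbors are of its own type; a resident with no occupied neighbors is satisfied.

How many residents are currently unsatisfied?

(1,1)# 1/2 ✗
(1,2)+ 0/4 ✗
(1,3)# 3/5 ✗
(1,4)# 3/5 ✗
(1,5)# 3/5 ✗
(1,6)# 4/5 ✓
(1,7)# 3/3 ✓
(2,2)# 5/7 ✓
(2,3)# 5/8 ✓
(2,4)+ 1/7 ✗
(2,5)+ 1/7 ✗
(2,6)# 5/7 ✓
(2,7)# 4/5 ✓
(3,1)# 1/4 ✗
(3,2)+ 2/7 ✗
(3,3)# 5/8 ✓
(3,4)# 4/7 ✗
(3,6)# 3/6 ✗
(3,7)+ 0/4 ✗
(4,1)+ 3/5 ✗
(4,2)+ 3/8 ✗
(4,3)# 4/8 ✗
(4,4)# 4/7 ✗
(4,5)+ 3/7 ✗
(4,6)# 1/6 ✗
(5,1)# 1/4 ✗
(5,2)+ 3/7 ✗
(5,3)# 3/8 ✗
(5,4)+ 4/8 ✗
(5,5)+ 5/8 ✓
(5,6)+ 4/7 ✗
(5,7)+ 2/4 ✗
(6,2)# 3/6 ✗
(6,3)+ 4/8 ✗
(6,4)+ 4/8 ✗
(6,5)# 2/8 ✗
(6,6)+ 4/7 ✗
(6,7)# 1/4 ✗
(7,2)+ 1/3 ✗
(7,3)# 2/5 ✗
(7,4)# 2/5 ✗
(7,5)+ 2/5 ✗
(7,6)# 2/4 ✗
Unsatisfied: (1,1), (1,2), (1,3), (1,4), (1,5), (2,4), (2,5), (3,1), (3,2), (3,4), (3,6), (3,7), (4,1), (4,2), (4,3), (4,4), (4,5), (4,6), (5,1), (5,2), (5,3), (5,4), (5,6), (5,7), (6,2), (6,3), (6,4), (6,5), (6,6), (6,7), (7,2), (7,3), (7,4), (7,5), (7,6) — 35 in total.

35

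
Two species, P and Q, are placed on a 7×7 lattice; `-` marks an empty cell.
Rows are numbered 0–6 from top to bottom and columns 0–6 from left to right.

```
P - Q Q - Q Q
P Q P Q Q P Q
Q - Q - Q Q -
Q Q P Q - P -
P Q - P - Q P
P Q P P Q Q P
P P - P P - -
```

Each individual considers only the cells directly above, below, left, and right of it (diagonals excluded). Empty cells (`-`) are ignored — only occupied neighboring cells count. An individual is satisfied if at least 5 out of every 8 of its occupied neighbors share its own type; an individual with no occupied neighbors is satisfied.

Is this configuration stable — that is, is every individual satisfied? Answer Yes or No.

(0,0)P 1/1 ok
(0,2)Q 1/2 unhappy
(0,3)Q 2/2 ok
(0,5)Q 1/2 unhappy
(0,6)Q 2/2 ok
(1,0)P 1/3 unhappy
(1,1)Q 0/2 unhappy
(1,2)P 0/4 unhappy
(1,3)Q 2/3 ok
(1,4)Q 2/3 ok
(1,5)P 0/4 unhappy
(1,6)Q 1/2 unhappy
(2,0)Q 1/2 unhappy
(2,2)Q 0/2 unhappy
(2,4)Q 2/2 ok
(2,5)Q 1/3 unhappy
(3,0)Q 2/3 ok
(3,1)Q 2/3 ok
(3,2)P 0/3 unhappy
(3,3)Q 0/2 unhappy
(3,5)P 0/2 unhappy
(4,0)P 1/3 unhappy
(4,1)Q 2/3 ok
(4,3)P 1/2 unhappy
(4,5)Q 1/3 unhappy
(4,6)P 1/2 unhappy
(5,0)P 2/3 ok
(5,1)Q 1/4 unhappy
(5,2)P 1/2 unhappy
(5,3)P 3/4 ok
(5,4)Q 1/3 unhappy
(5,5)Q 2/3 ok
(5,6)P 1/2 unhappy
(6,0)P 2/2 ok
(6,1)P 1/2 unhappy
(6,3)P 2/2 ok
(6,4)P 1/2 unhappy
For instance (0,2) has only 1/2 same-type neighbors, below 5/8.

No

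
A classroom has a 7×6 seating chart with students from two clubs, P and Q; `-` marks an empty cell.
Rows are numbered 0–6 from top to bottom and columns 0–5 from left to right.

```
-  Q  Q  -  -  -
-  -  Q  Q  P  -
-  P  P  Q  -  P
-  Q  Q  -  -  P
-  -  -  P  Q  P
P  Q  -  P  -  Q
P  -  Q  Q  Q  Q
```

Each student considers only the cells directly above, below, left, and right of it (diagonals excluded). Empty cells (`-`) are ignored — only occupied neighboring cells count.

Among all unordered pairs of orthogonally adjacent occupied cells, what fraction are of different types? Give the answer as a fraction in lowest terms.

Scan each occupied cell's neighbors to the right and below so each pair is counted once.
From row 0: 0 unlike of 2 pairs (running 0/2).
From row 1: 2 unlike of 4 pairs (running 2/6).
From row 2: 3 unlike of 5 pairs (running 5/11).
From row 3: 0 unlike of 2 pairs (running 5/13).
From row 4: 3 unlike of 4 pairs (running 8/17).
From row 5: 2 unlike of 4 pairs (running 10/21).
From row 6: 0 unlike of 3 pairs (running 10/24).
Total adjacent occupied pairs: 24; unlike-type pairs: 10.
10/24 reduces to 5/12.

5/12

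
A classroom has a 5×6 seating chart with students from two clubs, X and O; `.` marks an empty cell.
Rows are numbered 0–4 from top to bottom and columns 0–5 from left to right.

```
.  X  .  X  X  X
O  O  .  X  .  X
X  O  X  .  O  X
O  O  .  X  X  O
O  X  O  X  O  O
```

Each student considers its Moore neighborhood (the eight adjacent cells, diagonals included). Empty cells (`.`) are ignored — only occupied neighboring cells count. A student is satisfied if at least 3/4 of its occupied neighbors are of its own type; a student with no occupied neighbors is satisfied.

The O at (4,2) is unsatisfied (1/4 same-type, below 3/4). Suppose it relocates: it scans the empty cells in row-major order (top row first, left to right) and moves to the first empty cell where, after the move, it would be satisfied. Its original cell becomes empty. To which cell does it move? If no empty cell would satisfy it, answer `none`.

Vacating (4,2). Empty cells in order:
  (0,0): 2/3 same-type → still unsatisfied.
  (0,2): 1/4 same-type → still unsatisfied.
  (1,2): 2/6 same-type → still unsatisfied.
  (1,4): 1/7 same-type → still unsatisfied.
  (2,3): 1/5 same-type → still unsatisfied.
  (3,2): 2/6 same-type → still unsatisfied.

none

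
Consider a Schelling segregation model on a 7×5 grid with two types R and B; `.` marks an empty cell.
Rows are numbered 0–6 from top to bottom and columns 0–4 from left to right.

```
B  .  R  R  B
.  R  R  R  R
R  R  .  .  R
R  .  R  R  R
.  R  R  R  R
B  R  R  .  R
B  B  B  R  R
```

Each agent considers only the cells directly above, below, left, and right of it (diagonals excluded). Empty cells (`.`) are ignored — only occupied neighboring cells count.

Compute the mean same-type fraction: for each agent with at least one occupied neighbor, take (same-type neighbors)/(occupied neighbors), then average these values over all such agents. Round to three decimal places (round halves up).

Row 0: (0,0)B — no occupied neighbors · (0,2)R 2/2 · (0,3)R 2/3 · (0,4)B 0/2
Row 1: (1,1)R 2/2 · (1,2)R 3/3 · (1,3)R 3/3 · (1,4)R 2/3
Row 2: (2,0)R 2/2 · (2,1)R 2/2 · (2,4)R 2/2
Row 3: (3,0)R 1/1 · (3,2)R 2/2 · (3,3)R 3/3 · (3,4)R 3/3
Row 4: (4,1)R 2/2 · (4,2)R 4/4 · (4,3)R 3/3 · (4,4)R 3/3
Row 5: (5,0)B 1/2 · (5,1)R 2/4 · (5,2)R 2/3 · (5,4)R 2/2
Row 6: (6,0)B 2/2 · (6,1)B 2/3 · (6,2)B 1/3 · (6,3)R 1/2 · (6,4)R 2/2
Sum over 27 agents: 2/2 + 2/3 + 0/2 + 2/2 + 3/3 + 3/3 + 2/3 + 2/2 + 2/2 + 2/2 + 1/1 + 2/2 + 3/3 + 3/3 + 2/2 + 4/4 + 3/3 + 3/3 + 1/2 + 2/4 + 2/3 + 2/2 + 2/2 + 2/3 + 1/3 + 1/2 + 2/2 = 45/2; mean = 45/2 ÷ 27 = 5/6 = 0.833333… → 0.833.

0.833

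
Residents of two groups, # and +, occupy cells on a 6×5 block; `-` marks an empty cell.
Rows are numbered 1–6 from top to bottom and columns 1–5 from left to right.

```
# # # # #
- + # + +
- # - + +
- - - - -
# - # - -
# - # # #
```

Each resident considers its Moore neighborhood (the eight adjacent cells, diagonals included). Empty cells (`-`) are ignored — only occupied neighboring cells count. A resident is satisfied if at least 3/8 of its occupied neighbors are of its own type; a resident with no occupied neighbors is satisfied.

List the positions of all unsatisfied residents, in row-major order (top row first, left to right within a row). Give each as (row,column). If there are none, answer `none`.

(1,5), (2,2)

(1,1)# 1/2 satisfied
(1,2)# 3/4 satisfied
(1,3)# 3/5 satisfied
(1,4)# 3/5 satisfied
(1,5)# 1/3 not
(2,2)+ 0/5 not
(2,3)# 4/7 satisfied
(2,4)+ 3/7 satisfied
(2,5)+ 3/5 satisfied
(3,2)# 1/2 satisfied
(3,4)+ 3/4 satisfied
(3,5)+ 3/3 satisfied
(5,1)# 1/1 satisfied
(5,3)# 2/2 satisfied
(6,1)# 1/1 satisfied
(6,3)# 2/2 satisfied
(6,4)# 3/3 satisfied
(6,5)# 1/1 satisfied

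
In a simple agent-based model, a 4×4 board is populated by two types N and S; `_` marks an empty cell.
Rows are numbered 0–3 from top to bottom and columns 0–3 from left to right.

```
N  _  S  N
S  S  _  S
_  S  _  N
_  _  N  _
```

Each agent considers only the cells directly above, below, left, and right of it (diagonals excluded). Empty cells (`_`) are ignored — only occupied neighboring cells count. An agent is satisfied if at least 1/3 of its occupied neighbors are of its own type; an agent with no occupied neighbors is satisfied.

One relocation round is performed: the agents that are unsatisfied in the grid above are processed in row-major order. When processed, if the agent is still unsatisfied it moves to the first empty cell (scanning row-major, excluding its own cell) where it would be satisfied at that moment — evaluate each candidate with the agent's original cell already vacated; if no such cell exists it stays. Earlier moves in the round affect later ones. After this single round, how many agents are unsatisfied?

1

Initially unsatisfied (in order): (0,0), (0,2), (0,3), (1,3), (2,3).
  (0,0) → (2,2).
  (0,2) → (0,0).
  (0,3) → (0,2).
  (1,3) → (0,1).
  (2,3): now satisfied by earlier moves; stays.
Resulting grid:
S S N _
S S _ _
_ S N N
_ _ N _
Unsatisfied now: (0,2).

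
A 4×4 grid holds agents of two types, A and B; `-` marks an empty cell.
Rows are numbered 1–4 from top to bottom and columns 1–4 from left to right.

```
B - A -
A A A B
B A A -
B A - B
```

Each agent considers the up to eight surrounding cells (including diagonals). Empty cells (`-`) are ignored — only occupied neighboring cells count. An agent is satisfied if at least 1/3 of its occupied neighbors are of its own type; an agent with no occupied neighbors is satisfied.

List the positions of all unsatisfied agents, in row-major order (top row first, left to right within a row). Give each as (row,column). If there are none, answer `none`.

(1,1), (2,4), (3,1), (4,4)

(1,1)B 0/2 ✗
(1,3)A 2/3 ✓
(2,1)A 2/4 ✓
(2,2)A 5/7 ✓
(2,3)A 4/5 ✓
(2,4)B 0/3 ✗
(3,1)B 1/5 ✗
(3,2)A 5/7 ✓
(3,3)A 4/6 ✓
(4,1)B 1/3 ✓
(4,2)A 2/4 ✓
(4,4)B 0/1 ✗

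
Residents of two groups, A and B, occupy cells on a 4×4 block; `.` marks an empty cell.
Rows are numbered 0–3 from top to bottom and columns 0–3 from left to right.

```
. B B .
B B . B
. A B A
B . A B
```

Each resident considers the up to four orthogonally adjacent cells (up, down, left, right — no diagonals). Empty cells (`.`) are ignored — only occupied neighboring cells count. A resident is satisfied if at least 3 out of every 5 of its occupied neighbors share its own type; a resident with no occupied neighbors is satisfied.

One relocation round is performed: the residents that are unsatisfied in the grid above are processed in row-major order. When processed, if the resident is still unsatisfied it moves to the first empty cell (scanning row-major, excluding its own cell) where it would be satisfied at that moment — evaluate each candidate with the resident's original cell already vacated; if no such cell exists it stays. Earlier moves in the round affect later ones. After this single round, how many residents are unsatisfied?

Initially unsatisfied (in order): (1,3), (2,1), (2,2), (2,3), (3,2), (3,3).
  (1,3) → (0,0).
  (2,1) → (1,3).
  (2,2) → (1,2).
  (2,3): no empty cell satisfies it; stays.
  (3,2): no empty cell satisfies it; stays.
  (3,3) → (2,0).
Resulting grid:
B B B .
B B B A
B . . A
B . A .
Unsatisfied now: (1,3).

1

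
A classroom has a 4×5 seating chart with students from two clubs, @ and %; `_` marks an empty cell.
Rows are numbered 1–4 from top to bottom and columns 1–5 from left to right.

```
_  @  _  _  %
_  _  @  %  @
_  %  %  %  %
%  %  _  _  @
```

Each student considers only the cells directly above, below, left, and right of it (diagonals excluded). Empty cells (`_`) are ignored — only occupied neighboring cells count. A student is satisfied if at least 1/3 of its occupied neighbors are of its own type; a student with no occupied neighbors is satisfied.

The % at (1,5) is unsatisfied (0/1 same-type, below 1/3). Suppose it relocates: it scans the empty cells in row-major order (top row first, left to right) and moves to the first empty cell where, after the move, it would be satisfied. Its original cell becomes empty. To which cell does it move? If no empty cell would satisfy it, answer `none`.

Vacating (1,5). Empty cells in order:
  (1,1): 0/1 same-type → still unsatisfied.
  (1,3): 0/2 same-type → still unsatisfied.
  (1,4): 1/1 same-type → satisfied — stop here.

(1,4)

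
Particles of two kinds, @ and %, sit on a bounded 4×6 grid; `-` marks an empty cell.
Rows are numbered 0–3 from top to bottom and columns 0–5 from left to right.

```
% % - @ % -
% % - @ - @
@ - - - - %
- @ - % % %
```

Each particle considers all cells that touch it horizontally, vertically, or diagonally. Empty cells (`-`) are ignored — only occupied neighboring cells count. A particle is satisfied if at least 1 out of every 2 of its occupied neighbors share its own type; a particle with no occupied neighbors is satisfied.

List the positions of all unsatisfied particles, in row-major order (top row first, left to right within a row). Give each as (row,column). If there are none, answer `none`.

(0,0)% 3/3 ✓
(0,1)% 3/3 ✓
(0,3)@ 1/2 ✓
(0,4)% 0/3 ✗
(1,0)% 3/4 ✓
(1,1)% 3/4 ✓
(1,3)@ 1/2 ✓
(1,5)@ 0/2 ✗
(2,0)@ 1/3 ✗
(2,5)% 2/3 ✓
(3,1)@ 1/1 ✓
(3,3)% 1/1 ✓
(3,4)% 3/3 ✓
(3,5)% 2/2 ✓

(0,4), (1,5), (2,0)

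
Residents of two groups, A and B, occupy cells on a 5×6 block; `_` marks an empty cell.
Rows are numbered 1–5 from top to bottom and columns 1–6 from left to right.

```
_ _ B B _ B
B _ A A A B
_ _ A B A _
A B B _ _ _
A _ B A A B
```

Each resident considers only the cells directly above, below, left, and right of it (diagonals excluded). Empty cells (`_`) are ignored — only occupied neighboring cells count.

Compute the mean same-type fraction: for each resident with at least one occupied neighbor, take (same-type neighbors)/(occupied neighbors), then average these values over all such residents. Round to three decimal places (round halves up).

0.519

(1,3)B 1/2
(1,4)B 1/2
(1,6)B 1/1
(2,1)B — no occupied neighbors
(2,3)A 2/3
(2,4)A 2/4
(2,5)A 2/3
(2,6)B 1/2
(3,3)A 1/3
(3,4)B 0/3
(3,5)A 1/2
(4,1)A 1/2
(4,2)B 1/2
(4,3)B 2/3
(5,1)A 1/1
(5,3)B 1/2
(5,4)A 1/2
(5,5)A 1/2
(5,6)B 0/1
Sum over 18 residents: 1/2 + 1/2 + 1/1 + 2/3 + 2/4 + 2/3 + 1/2 + 1/3 + 0/3 + 1/2 + 1/2 + 1/2 + 2/3 + 1/1 + 1/2 + 1/2 + 1/2 + 0/1 = 28/3; mean = 28/3 ÷ 18 = 14/27 = 0.518518… → 0.519.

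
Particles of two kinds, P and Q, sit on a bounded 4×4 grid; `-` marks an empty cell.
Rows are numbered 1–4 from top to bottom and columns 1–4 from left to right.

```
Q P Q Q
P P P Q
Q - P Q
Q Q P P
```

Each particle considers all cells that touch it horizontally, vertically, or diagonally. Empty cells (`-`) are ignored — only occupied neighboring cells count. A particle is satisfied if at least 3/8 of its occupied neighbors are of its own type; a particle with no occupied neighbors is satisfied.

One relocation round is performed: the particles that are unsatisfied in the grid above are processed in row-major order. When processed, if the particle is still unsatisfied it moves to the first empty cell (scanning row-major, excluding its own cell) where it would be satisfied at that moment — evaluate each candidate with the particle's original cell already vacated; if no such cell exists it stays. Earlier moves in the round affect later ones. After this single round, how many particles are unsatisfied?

1

Initially unsatisfied (in order): (1,1), (3,4).
  (1,1) → (3,2).
  (3,4): no empty cell satisfies it; stays.
Resulting grid:
- P Q Q
P P P Q
Q Q P Q
Q Q P P
Unsatisfied now: (3,4).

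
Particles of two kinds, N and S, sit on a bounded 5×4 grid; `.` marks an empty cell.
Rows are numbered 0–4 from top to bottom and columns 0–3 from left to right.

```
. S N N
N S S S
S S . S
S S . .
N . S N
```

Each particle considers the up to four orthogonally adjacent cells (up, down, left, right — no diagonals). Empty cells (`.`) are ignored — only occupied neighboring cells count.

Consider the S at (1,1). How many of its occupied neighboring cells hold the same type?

Occupied neighbors of (1,1): (0,1)=S, (2,1)=S, (1,0)=N, (1,2)=S.
Same type (S): 3 of 4.

3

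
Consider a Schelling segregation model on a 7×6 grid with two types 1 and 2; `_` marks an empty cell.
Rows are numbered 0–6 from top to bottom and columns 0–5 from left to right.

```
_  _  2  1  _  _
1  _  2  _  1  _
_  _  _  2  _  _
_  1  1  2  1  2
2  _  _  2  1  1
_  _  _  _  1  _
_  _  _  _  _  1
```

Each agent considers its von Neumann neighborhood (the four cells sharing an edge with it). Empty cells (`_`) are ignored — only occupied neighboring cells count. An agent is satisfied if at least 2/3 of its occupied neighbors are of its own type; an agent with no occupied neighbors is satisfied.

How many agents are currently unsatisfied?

Row 0: (0,2)2 1/2 ✗ · (0,3)1 0/1 ✗
Row 1: (1,0)1 0/0 ✓ · (1,2)2 1/1 ✓ · (1,4)1 0/0 ✓
Row 2: (2,3)2 1/1 ✓
Row 3: (3,1)1 1/1 ✓ · (3,2)1 1/2 ✗ · (3,3)2 2/4 ✗ · (3,4)1 1/3 ✗ · (3,5)2 0/2 ✗
Row 4: (4,0)2 0/0 ✓ · (4,3)2 1/2 ✗ · (4,4)1 3/4 ✓ · (4,5)1 1/2 ✗
Row 5: (5,4)1 1/1 ✓
Row 6: (6,5)1 0/0 ✓
Unsatisfied: (0,2), (0,3), (3,2), (3,3), (3,4), (3,5), (4,3), (4,5) — 8 in total.

8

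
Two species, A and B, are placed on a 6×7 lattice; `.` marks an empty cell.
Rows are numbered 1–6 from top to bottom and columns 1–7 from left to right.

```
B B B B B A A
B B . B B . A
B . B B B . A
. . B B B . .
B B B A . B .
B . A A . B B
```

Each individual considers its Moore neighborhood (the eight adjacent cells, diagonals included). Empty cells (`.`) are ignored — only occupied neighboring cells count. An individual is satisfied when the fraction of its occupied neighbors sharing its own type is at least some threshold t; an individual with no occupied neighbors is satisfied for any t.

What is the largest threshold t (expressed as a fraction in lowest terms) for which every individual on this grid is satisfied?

(1,1)B 3/3
(1,2)B 4/4
(1,3)B 4/4
(1,4)B 4/4
(1,5)B 3/4
(1,6)A 2/4
(1,7)A 2/2
(2,1)B 4/4
(2,2)B 6/6
(2,4)B 7/7
(2,5)B 5/6
(2,7)A 3/3
(3,1)B 2/2
(3,3)B 5/5
(3,4)B 7/7
(3,5)B 5/5
(3,7)A 1/1
(4,3)B 5/6
(4,4)B 6/7
(4,5)B 4/5
(5,1)B 2/2
(5,2)B 4/5
(5,3)B 3/6
(5,4)A 2/6
(5,6)B 3/3
(6,1)B 2/2
(6,3)A 2/4
(6,4)A 2/3
(6,6)B 2/2
(6,7)B 2/2
The smallest same-type fraction is 2/6 at (5,4), which reduces to 1/3. Any threshold above that leaves this individual unsatisfied.

1/3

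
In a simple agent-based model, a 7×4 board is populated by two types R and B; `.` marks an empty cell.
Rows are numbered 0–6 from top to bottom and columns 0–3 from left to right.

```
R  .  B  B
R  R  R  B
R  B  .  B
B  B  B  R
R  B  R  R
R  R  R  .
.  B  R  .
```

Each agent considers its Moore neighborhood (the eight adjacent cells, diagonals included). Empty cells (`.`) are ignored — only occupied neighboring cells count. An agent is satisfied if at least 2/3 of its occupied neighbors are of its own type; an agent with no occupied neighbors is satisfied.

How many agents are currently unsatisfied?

Row 0: (0,0)R 2/2 satisfied · (0,2)B 2/4 not · (0,3)B 2/3 satisfied
Row 1: (1,0)R 3/4 satisfied · (1,1)R 4/6 satisfied · (1,2)R 1/6 not · (1,3)B 3/4 satisfied
Row 2: (2,0)R 2/5 not · (2,1)B 3/7 not · (2,3)B 2/4 not
Row 3: (3,0)B 3/5 not · (3,1)B 4/7 not · (3,2)B 4/7 not · (3,3)R 2/4 not
Row 4: (4,0)R 2/5 not · (4,1)B 3/8 not · (4,2)R 4/7 not · (4,3)R 3/4 satisfied
Row 5: (5,0)R 2/4 not · (5,1)R 5/7 satisfied · (5,2)R 4/6 satisfied
Row 6: (6,1)B 0/4 not · (6,2)R 2/3 satisfied
Unsatisfied: (0,2), (1,2), (2,0), (2,1), (2,3), (3,0), (3,1), (3,2), (3,3), (4,0), (4,1), (4,2), (5,0), (6,1) — 14 in total.

14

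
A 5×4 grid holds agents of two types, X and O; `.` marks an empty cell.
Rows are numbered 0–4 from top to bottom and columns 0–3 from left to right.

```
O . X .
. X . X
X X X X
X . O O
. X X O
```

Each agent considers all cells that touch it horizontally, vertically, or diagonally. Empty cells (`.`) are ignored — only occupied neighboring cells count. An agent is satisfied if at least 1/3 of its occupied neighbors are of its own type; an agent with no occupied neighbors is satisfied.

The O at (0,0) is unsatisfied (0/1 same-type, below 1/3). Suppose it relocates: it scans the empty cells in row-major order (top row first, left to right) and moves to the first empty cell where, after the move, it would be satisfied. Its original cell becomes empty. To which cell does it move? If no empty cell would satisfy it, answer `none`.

Vacating (0,0). Empty cells in order:
  (0,1): 0/2 same-type → still unsatisfied.
  (0,3): 0/2 same-type → still unsatisfied.
  (1,0): 0/3 same-type → still unsatisfied.
  (1,2): 0/6 same-type → still unsatisfied.
  (3,1): 1/7 same-type → still unsatisfied.
  (4,0): 0/2 same-type → still unsatisfied.

none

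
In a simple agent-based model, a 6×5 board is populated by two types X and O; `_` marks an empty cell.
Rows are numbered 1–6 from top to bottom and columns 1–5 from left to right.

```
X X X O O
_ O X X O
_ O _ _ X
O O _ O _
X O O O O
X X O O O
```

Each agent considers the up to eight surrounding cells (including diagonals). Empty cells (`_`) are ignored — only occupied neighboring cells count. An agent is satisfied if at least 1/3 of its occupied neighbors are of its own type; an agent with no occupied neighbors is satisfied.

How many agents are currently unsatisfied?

Row 1: (1,1)X 1/2 satisfied · (1,2)X 3/4 satisfied · (1,3)X 3/5 satisfied · (1,4)O 2/5 satisfied · (1,5)O 2/3 satisfied
Row 2: (2,2)O 1/5 not · (2,3)X 3/6 satisfied · (2,4)X 3/6 satisfied · (2,5)O 2/4 satisfied
Row 3: (3,2)O 3/4 satisfied · (3,5)X 1/3 satisfied
Row 4: (4,1)O 3/4 satisfied · (4,2)O 4/5 satisfied · (4,4)O 3/4 satisfied
Row 5: (5,1)X 2/5 satisfied · (5,2)O 4/7 satisfied · (5,3)O 6/7 satisfied · (5,4)O 6/6 satisfied · (5,5)O 4/4 satisfied
Row 6: (6,1)X 2/3 satisfied · (6,2)X 2/5 satisfied · (6,3)O 4/5 satisfied · (6,4)O 5/5 satisfied · (6,5)O 3/3 satisfied
Unsatisfied: (2,2) — 1 in total.

1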